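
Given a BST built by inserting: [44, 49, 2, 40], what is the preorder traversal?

Tree insertion order: [44, 49, 2, 40]
Tree (level-order array): [44, 2, 49, None, 40]
Preorder traversal: [44, 2, 40, 49]


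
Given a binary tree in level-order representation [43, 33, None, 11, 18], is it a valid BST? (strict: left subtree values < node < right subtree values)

Level-order array: [43, 33, None, 11, 18]
Validate using subtree bounds (lo, hi): at each node, require lo < value < hi,
then recurse left with hi=value and right with lo=value.
Preorder trace (stopping at first violation):
  at node 43 with bounds (-inf, +inf): OK
  at node 33 with bounds (-inf, 43): OK
  at node 11 with bounds (-inf, 33): OK
  at node 18 with bounds (33, 43): VIOLATION
Node 18 violates its bound: not (33 < 18 < 43).
Result: Not a valid BST


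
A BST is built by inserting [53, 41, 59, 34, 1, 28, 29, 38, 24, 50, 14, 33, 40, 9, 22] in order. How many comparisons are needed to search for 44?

Search path for 44: 53 -> 41 -> 50
Found: False
Comparisons: 3


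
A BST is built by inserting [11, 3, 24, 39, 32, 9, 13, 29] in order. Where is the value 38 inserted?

Starting tree (level order): [11, 3, 24, None, 9, 13, 39, None, None, None, None, 32, None, 29]
Insertion path: 11 -> 24 -> 39 -> 32
Result: insert 38 as right child of 32
Final tree (level order): [11, 3, 24, None, 9, 13, 39, None, None, None, None, 32, None, 29, 38]


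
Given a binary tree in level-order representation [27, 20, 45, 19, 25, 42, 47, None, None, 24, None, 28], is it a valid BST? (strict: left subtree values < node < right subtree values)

Level-order array: [27, 20, 45, 19, 25, 42, 47, None, None, 24, None, 28]
Validate using subtree bounds (lo, hi): at each node, require lo < value < hi,
then recurse left with hi=value and right with lo=value.
Preorder trace (stopping at first violation):
  at node 27 with bounds (-inf, +inf): OK
  at node 20 with bounds (-inf, 27): OK
  at node 19 with bounds (-inf, 20): OK
  at node 25 with bounds (20, 27): OK
  at node 24 with bounds (20, 25): OK
  at node 45 with bounds (27, +inf): OK
  at node 42 with bounds (27, 45): OK
  at node 28 with bounds (27, 42): OK
  at node 47 with bounds (45, +inf): OK
No violation found at any node.
Result: Valid BST


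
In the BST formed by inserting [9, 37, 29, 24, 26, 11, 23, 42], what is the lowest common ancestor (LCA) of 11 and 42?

Tree insertion order: [9, 37, 29, 24, 26, 11, 23, 42]
Tree (level-order array): [9, None, 37, 29, 42, 24, None, None, None, 11, 26, None, 23]
In a BST, the LCA of p=11, q=42 is the first node v on the
root-to-leaf path with p <= v <= q (go left if both < v, right if both > v).
Walk from root:
  at 9: both 11 and 42 > 9, go right
  at 37: 11 <= 37 <= 42, this is the LCA
LCA = 37


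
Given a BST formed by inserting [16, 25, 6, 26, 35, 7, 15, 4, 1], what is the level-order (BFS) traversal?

Tree insertion order: [16, 25, 6, 26, 35, 7, 15, 4, 1]
Tree (level-order array): [16, 6, 25, 4, 7, None, 26, 1, None, None, 15, None, 35]
BFS from the root, enqueuing left then right child of each popped node:
  queue [16] -> pop 16, enqueue [6, 25], visited so far: [16]
  queue [6, 25] -> pop 6, enqueue [4, 7], visited so far: [16, 6]
  queue [25, 4, 7] -> pop 25, enqueue [26], visited so far: [16, 6, 25]
  queue [4, 7, 26] -> pop 4, enqueue [1], visited so far: [16, 6, 25, 4]
  queue [7, 26, 1] -> pop 7, enqueue [15], visited so far: [16, 6, 25, 4, 7]
  queue [26, 1, 15] -> pop 26, enqueue [35], visited so far: [16, 6, 25, 4, 7, 26]
  queue [1, 15, 35] -> pop 1, enqueue [none], visited so far: [16, 6, 25, 4, 7, 26, 1]
  queue [15, 35] -> pop 15, enqueue [none], visited so far: [16, 6, 25, 4, 7, 26, 1, 15]
  queue [35] -> pop 35, enqueue [none], visited so far: [16, 6, 25, 4, 7, 26, 1, 15, 35]
Result: [16, 6, 25, 4, 7, 26, 1, 15, 35]


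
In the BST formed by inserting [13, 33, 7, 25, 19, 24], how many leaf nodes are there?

Tree built from: [13, 33, 7, 25, 19, 24]
Tree (level-order array): [13, 7, 33, None, None, 25, None, 19, None, None, 24]
Rule: A leaf has 0 children.
Per-node child counts:
  node 13: 2 child(ren)
  node 7: 0 child(ren)
  node 33: 1 child(ren)
  node 25: 1 child(ren)
  node 19: 1 child(ren)
  node 24: 0 child(ren)
Matching nodes: [7, 24]
Count of leaf nodes: 2


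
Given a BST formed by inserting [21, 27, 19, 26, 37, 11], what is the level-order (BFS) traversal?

Tree insertion order: [21, 27, 19, 26, 37, 11]
Tree (level-order array): [21, 19, 27, 11, None, 26, 37]
BFS from the root, enqueuing left then right child of each popped node:
  queue [21] -> pop 21, enqueue [19, 27], visited so far: [21]
  queue [19, 27] -> pop 19, enqueue [11], visited so far: [21, 19]
  queue [27, 11] -> pop 27, enqueue [26, 37], visited so far: [21, 19, 27]
  queue [11, 26, 37] -> pop 11, enqueue [none], visited so far: [21, 19, 27, 11]
  queue [26, 37] -> pop 26, enqueue [none], visited so far: [21, 19, 27, 11, 26]
  queue [37] -> pop 37, enqueue [none], visited so far: [21, 19, 27, 11, 26, 37]
Result: [21, 19, 27, 11, 26, 37]


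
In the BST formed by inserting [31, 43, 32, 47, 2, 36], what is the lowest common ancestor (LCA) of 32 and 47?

Tree insertion order: [31, 43, 32, 47, 2, 36]
Tree (level-order array): [31, 2, 43, None, None, 32, 47, None, 36]
In a BST, the LCA of p=32, q=47 is the first node v on the
root-to-leaf path with p <= v <= q (go left if both < v, right if both > v).
Walk from root:
  at 31: both 32 and 47 > 31, go right
  at 43: 32 <= 43 <= 47, this is the LCA
LCA = 43


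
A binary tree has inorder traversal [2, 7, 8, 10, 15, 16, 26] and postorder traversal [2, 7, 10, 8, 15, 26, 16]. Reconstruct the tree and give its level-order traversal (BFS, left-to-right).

Inorder:   [2, 7, 8, 10, 15, 16, 26]
Postorder: [2, 7, 10, 8, 15, 26, 16]
Algorithm: postorder visits root last, so walk postorder right-to-left;
each value is the root of the current inorder slice — split it at that
value, recurse on the right subtree first, then the left.
Recursive splits:
  root=16; inorder splits into left=[2, 7, 8, 10, 15], right=[26]
  root=26; inorder splits into left=[], right=[]
  root=15; inorder splits into left=[2, 7, 8, 10], right=[]
  root=8; inorder splits into left=[2, 7], right=[10]
  root=10; inorder splits into left=[], right=[]
  root=7; inorder splits into left=[2], right=[]
  root=2; inorder splits into left=[], right=[]
Reconstructed level-order: [16, 15, 26, 8, 7, 10, 2]


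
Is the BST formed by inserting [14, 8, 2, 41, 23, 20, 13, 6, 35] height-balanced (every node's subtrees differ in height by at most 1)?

Tree (level-order array): [14, 8, 41, 2, 13, 23, None, None, 6, None, None, 20, 35]
Definition: a tree is height-balanced if, at every node, |h(left) - h(right)| <= 1 (empty subtree has height -1).
Bottom-up per-node check:
  node 6: h_left=-1, h_right=-1, diff=0 [OK], height=0
  node 2: h_left=-1, h_right=0, diff=1 [OK], height=1
  node 13: h_left=-1, h_right=-1, diff=0 [OK], height=0
  node 8: h_left=1, h_right=0, diff=1 [OK], height=2
  node 20: h_left=-1, h_right=-1, diff=0 [OK], height=0
  node 35: h_left=-1, h_right=-1, diff=0 [OK], height=0
  node 23: h_left=0, h_right=0, diff=0 [OK], height=1
  node 41: h_left=1, h_right=-1, diff=2 [FAIL (|1--1|=2 > 1)], height=2
  node 14: h_left=2, h_right=2, diff=0 [OK], height=3
Node 41 violates the condition: |1 - -1| = 2 > 1.
Result: Not balanced


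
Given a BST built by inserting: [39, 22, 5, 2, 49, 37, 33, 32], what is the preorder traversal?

Tree insertion order: [39, 22, 5, 2, 49, 37, 33, 32]
Tree (level-order array): [39, 22, 49, 5, 37, None, None, 2, None, 33, None, None, None, 32]
Preorder traversal: [39, 22, 5, 2, 37, 33, 32, 49]


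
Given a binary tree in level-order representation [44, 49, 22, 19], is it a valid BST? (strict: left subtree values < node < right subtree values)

Level-order array: [44, 49, 22, 19]
Validate using subtree bounds (lo, hi): at each node, require lo < value < hi,
then recurse left with hi=value and right with lo=value.
Preorder trace (stopping at first violation):
  at node 44 with bounds (-inf, +inf): OK
  at node 49 with bounds (-inf, 44): VIOLATION
Node 49 violates its bound: not (-inf < 49 < 44).
Result: Not a valid BST


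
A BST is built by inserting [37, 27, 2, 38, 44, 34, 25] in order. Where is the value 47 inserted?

Starting tree (level order): [37, 27, 38, 2, 34, None, 44, None, 25]
Insertion path: 37 -> 38 -> 44
Result: insert 47 as right child of 44
Final tree (level order): [37, 27, 38, 2, 34, None, 44, None, 25, None, None, None, 47]


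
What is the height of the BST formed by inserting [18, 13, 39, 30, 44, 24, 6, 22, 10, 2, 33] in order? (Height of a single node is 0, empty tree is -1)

Insertion order: [18, 13, 39, 30, 44, 24, 6, 22, 10, 2, 33]
Tree (level-order array): [18, 13, 39, 6, None, 30, 44, 2, 10, 24, 33, None, None, None, None, None, None, 22]
Compute height bottom-up (empty subtree = -1):
  height(2) = 1 + max(-1, -1) = 0
  height(10) = 1 + max(-1, -1) = 0
  height(6) = 1 + max(0, 0) = 1
  height(13) = 1 + max(1, -1) = 2
  height(22) = 1 + max(-1, -1) = 0
  height(24) = 1 + max(0, -1) = 1
  height(33) = 1 + max(-1, -1) = 0
  height(30) = 1 + max(1, 0) = 2
  height(44) = 1 + max(-1, -1) = 0
  height(39) = 1 + max(2, 0) = 3
  height(18) = 1 + max(2, 3) = 4
Height = 4


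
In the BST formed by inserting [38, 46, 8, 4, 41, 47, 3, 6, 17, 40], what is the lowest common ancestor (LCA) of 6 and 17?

Tree insertion order: [38, 46, 8, 4, 41, 47, 3, 6, 17, 40]
Tree (level-order array): [38, 8, 46, 4, 17, 41, 47, 3, 6, None, None, 40]
In a BST, the LCA of p=6, q=17 is the first node v on the
root-to-leaf path with p <= v <= q (go left if both < v, right if both > v).
Walk from root:
  at 38: both 6 and 17 < 38, go left
  at 8: 6 <= 8 <= 17, this is the LCA
LCA = 8


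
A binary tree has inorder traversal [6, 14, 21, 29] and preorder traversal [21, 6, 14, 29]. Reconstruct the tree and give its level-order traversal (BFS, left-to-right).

Inorder:  [6, 14, 21, 29]
Preorder: [21, 6, 14, 29]
Algorithm: preorder visits root first, so consume preorder in order;
for each root, split the current inorder slice at that value into
left-subtree inorder and right-subtree inorder, then recurse.
Recursive splits:
  root=21; inorder splits into left=[6, 14], right=[29]
  root=6; inorder splits into left=[], right=[14]
  root=14; inorder splits into left=[], right=[]
  root=29; inorder splits into left=[], right=[]
Reconstructed level-order: [21, 6, 29, 14]


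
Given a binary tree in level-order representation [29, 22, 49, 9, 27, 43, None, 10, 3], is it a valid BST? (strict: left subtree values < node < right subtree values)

Level-order array: [29, 22, 49, 9, 27, 43, None, 10, 3]
Validate using subtree bounds (lo, hi): at each node, require lo < value < hi,
then recurse left with hi=value and right with lo=value.
Preorder trace (stopping at first violation):
  at node 29 with bounds (-inf, +inf): OK
  at node 22 with bounds (-inf, 29): OK
  at node 9 with bounds (-inf, 22): OK
  at node 10 with bounds (-inf, 9): VIOLATION
Node 10 violates its bound: not (-inf < 10 < 9).
Result: Not a valid BST


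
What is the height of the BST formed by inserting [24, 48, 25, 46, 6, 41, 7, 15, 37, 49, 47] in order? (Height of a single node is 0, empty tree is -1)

Insertion order: [24, 48, 25, 46, 6, 41, 7, 15, 37, 49, 47]
Tree (level-order array): [24, 6, 48, None, 7, 25, 49, None, 15, None, 46, None, None, None, None, 41, 47, 37]
Compute height bottom-up (empty subtree = -1):
  height(15) = 1 + max(-1, -1) = 0
  height(7) = 1 + max(-1, 0) = 1
  height(6) = 1 + max(-1, 1) = 2
  height(37) = 1 + max(-1, -1) = 0
  height(41) = 1 + max(0, -1) = 1
  height(47) = 1 + max(-1, -1) = 0
  height(46) = 1 + max(1, 0) = 2
  height(25) = 1 + max(-1, 2) = 3
  height(49) = 1 + max(-1, -1) = 0
  height(48) = 1 + max(3, 0) = 4
  height(24) = 1 + max(2, 4) = 5
Height = 5


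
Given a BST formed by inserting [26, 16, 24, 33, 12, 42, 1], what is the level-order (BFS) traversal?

Tree insertion order: [26, 16, 24, 33, 12, 42, 1]
Tree (level-order array): [26, 16, 33, 12, 24, None, 42, 1]
BFS from the root, enqueuing left then right child of each popped node:
  queue [26] -> pop 26, enqueue [16, 33], visited so far: [26]
  queue [16, 33] -> pop 16, enqueue [12, 24], visited so far: [26, 16]
  queue [33, 12, 24] -> pop 33, enqueue [42], visited so far: [26, 16, 33]
  queue [12, 24, 42] -> pop 12, enqueue [1], visited so far: [26, 16, 33, 12]
  queue [24, 42, 1] -> pop 24, enqueue [none], visited so far: [26, 16, 33, 12, 24]
  queue [42, 1] -> pop 42, enqueue [none], visited so far: [26, 16, 33, 12, 24, 42]
  queue [1] -> pop 1, enqueue [none], visited so far: [26, 16, 33, 12, 24, 42, 1]
Result: [26, 16, 33, 12, 24, 42, 1]


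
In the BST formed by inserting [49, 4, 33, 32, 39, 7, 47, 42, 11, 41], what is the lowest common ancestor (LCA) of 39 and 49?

Tree insertion order: [49, 4, 33, 32, 39, 7, 47, 42, 11, 41]
Tree (level-order array): [49, 4, None, None, 33, 32, 39, 7, None, None, 47, None, 11, 42, None, None, None, 41]
In a BST, the LCA of p=39, q=49 is the first node v on the
root-to-leaf path with p <= v <= q (go left if both < v, right if both > v).
Walk from root:
  at 49: 39 <= 49 <= 49, this is the LCA
LCA = 49


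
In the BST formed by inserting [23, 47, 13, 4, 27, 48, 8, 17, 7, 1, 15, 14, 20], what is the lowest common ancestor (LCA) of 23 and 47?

Tree insertion order: [23, 47, 13, 4, 27, 48, 8, 17, 7, 1, 15, 14, 20]
Tree (level-order array): [23, 13, 47, 4, 17, 27, 48, 1, 8, 15, 20, None, None, None, None, None, None, 7, None, 14]
In a BST, the LCA of p=23, q=47 is the first node v on the
root-to-leaf path with p <= v <= q (go left if both < v, right if both > v).
Walk from root:
  at 23: 23 <= 23 <= 47, this is the LCA
LCA = 23


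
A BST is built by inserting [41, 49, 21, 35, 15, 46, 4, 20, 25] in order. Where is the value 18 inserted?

Starting tree (level order): [41, 21, 49, 15, 35, 46, None, 4, 20, 25]
Insertion path: 41 -> 21 -> 15 -> 20
Result: insert 18 as left child of 20
Final tree (level order): [41, 21, 49, 15, 35, 46, None, 4, 20, 25, None, None, None, None, None, 18]


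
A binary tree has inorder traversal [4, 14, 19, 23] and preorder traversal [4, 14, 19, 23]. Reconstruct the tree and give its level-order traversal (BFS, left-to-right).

Inorder:  [4, 14, 19, 23]
Preorder: [4, 14, 19, 23]
Algorithm: preorder visits root first, so consume preorder in order;
for each root, split the current inorder slice at that value into
left-subtree inorder and right-subtree inorder, then recurse.
Recursive splits:
  root=4; inorder splits into left=[], right=[14, 19, 23]
  root=14; inorder splits into left=[], right=[19, 23]
  root=19; inorder splits into left=[], right=[23]
  root=23; inorder splits into left=[], right=[]
Reconstructed level-order: [4, 14, 19, 23]


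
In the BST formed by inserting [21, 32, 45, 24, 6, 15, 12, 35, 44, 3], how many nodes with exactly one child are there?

Tree built from: [21, 32, 45, 24, 6, 15, 12, 35, 44, 3]
Tree (level-order array): [21, 6, 32, 3, 15, 24, 45, None, None, 12, None, None, None, 35, None, None, None, None, 44]
Rule: These are nodes with exactly 1 non-null child.
Per-node child counts:
  node 21: 2 child(ren)
  node 6: 2 child(ren)
  node 3: 0 child(ren)
  node 15: 1 child(ren)
  node 12: 0 child(ren)
  node 32: 2 child(ren)
  node 24: 0 child(ren)
  node 45: 1 child(ren)
  node 35: 1 child(ren)
  node 44: 0 child(ren)
Matching nodes: [15, 45, 35]
Count of nodes with exactly one child: 3


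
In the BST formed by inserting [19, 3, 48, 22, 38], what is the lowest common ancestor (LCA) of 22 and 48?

Tree insertion order: [19, 3, 48, 22, 38]
Tree (level-order array): [19, 3, 48, None, None, 22, None, None, 38]
In a BST, the LCA of p=22, q=48 is the first node v on the
root-to-leaf path with p <= v <= q (go left if both < v, right if both > v).
Walk from root:
  at 19: both 22 and 48 > 19, go right
  at 48: 22 <= 48 <= 48, this is the LCA
LCA = 48


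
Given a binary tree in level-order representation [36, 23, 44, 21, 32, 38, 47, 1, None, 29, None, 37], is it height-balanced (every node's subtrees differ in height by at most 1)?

Tree (level-order array): [36, 23, 44, 21, 32, 38, 47, 1, None, 29, None, 37]
Definition: a tree is height-balanced if, at every node, |h(left) - h(right)| <= 1 (empty subtree has height -1).
Bottom-up per-node check:
  node 1: h_left=-1, h_right=-1, diff=0 [OK], height=0
  node 21: h_left=0, h_right=-1, diff=1 [OK], height=1
  node 29: h_left=-1, h_right=-1, diff=0 [OK], height=0
  node 32: h_left=0, h_right=-1, diff=1 [OK], height=1
  node 23: h_left=1, h_right=1, diff=0 [OK], height=2
  node 37: h_left=-1, h_right=-1, diff=0 [OK], height=0
  node 38: h_left=0, h_right=-1, diff=1 [OK], height=1
  node 47: h_left=-1, h_right=-1, diff=0 [OK], height=0
  node 44: h_left=1, h_right=0, diff=1 [OK], height=2
  node 36: h_left=2, h_right=2, diff=0 [OK], height=3
All nodes satisfy the balance condition.
Result: Balanced


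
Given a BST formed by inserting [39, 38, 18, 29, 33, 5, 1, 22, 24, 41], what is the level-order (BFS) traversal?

Tree insertion order: [39, 38, 18, 29, 33, 5, 1, 22, 24, 41]
Tree (level-order array): [39, 38, 41, 18, None, None, None, 5, 29, 1, None, 22, 33, None, None, None, 24]
BFS from the root, enqueuing left then right child of each popped node:
  queue [39] -> pop 39, enqueue [38, 41], visited so far: [39]
  queue [38, 41] -> pop 38, enqueue [18], visited so far: [39, 38]
  queue [41, 18] -> pop 41, enqueue [none], visited so far: [39, 38, 41]
  queue [18] -> pop 18, enqueue [5, 29], visited so far: [39, 38, 41, 18]
  queue [5, 29] -> pop 5, enqueue [1], visited so far: [39, 38, 41, 18, 5]
  queue [29, 1] -> pop 29, enqueue [22, 33], visited so far: [39, 38, 41, 18, 5, 29]
  queue [1, 22, 33] -> pop 1, enqueue [none], visited so far: [39, 38, 41, 18, 5, 29, 1]
  queue [22, 33] -> pop 22, enqueue [24], visited so far: [39, 38, 41, 18, 5, 29, 1, 22]
  queue [33, 24] -> pop 33, enqueue [none], visited so far: [39, 38, 41, 18, 5, 29, 1, 22, 33]
  queue [24] -> pop 24, enqueue [none], visited so far: [39, 38, 41, 18, 5, 29, 1, 22, 33, 24]
Result: [39, 38, 41, 18, 5, 29, 1, 22, 33, 24]


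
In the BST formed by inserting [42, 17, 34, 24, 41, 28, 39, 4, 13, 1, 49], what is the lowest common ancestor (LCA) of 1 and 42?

Tree insertion order: [42, 17, 34, 24, 41, 28, 39, 4, 13, 1, 49]
Tree (level-order array): [42, 17, 49, 4, 34, None, None, 1, 13, 24, 41, None, None, None, None, None, 28, 39]
In a BST, the LCA of p=1, q=42 is the first node v on the
root-to-leaf path with p <= v <= q (go left if both < v, right if both > v).
Walk from root:
  at 42: 1 <= 42 <= 42, this is the LCA
LCA = 42


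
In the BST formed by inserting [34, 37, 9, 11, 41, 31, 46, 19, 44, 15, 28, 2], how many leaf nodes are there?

Tree built from: [34, 37, 9, 11, 41, 31, 46, 19, 44, 15, 28, 2]
Tree (level-order array): [34, 9, 37, 2, 11, None, 41, None, None, None, 31, None, 46, 19, None, 44, None, 15, 28]
Rule: A leaf has 0 children.
Per-node child counts:
  node 34: 2 child(ren)
  node 9: 2 child(ren)
  node 2: 0 child(ren)
  node 11: 1 child(ren)
  node 31: 1 child(ren)
  node 19: 2 child(ren)
  node 15: 0 child(ren)
  node 28: 0 child(ren)
  node 37: 1 child(ren)
  node 41: 1 child(ren)
  node 46: 1 child(ren)
  node 44: 0 child(ren)
Matching nodes: [2, 15, 28, 44]
Count of leaf nodes: 4


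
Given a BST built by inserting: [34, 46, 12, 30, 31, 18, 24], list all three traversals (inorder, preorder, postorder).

Tree insertion order: [34, 46, 12, 30, 31, 18, 24]
Tree (level-order array): [34, 12, 46, None, 30, None, None, 18, 31, None, 24]
Inorder (L, root, R): [12, 18, 24, 30, 31, 34, 46]
Preorder (root, L, R): [34, 12, 30, 18, 24, 31, 46]
Postorder (L, R, root): [24, 18, 31, 30, 12, 46, 34]


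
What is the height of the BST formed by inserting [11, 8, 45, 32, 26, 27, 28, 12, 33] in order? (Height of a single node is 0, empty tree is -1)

Insertion order: [11, 8, 45, 32, 26, 27, 28, 12, 33]
Tree (level-order array): [11, 8, 45, None, None, 32, None, 26, 33, 12, 27, None, None, None, None, None, 28]
Compute height bottom-up (empty subtree = -1):
  height(8) = 1 + max(-1, -1) = 0
  height(12) = 1 + max(-1, -1) = 0
  height(28) = 1 + max(-1, -1) = 0
  height(27) = 1 + max(-1, 0) = 1
  height(26) = 1 + max(0, 1) = 2
  height(33) = 1 + max(-1, -1) = 0
  height(32) = 1 + max(2, 0) = 3
  height(45) = 1 + max(3, -1) = 4
  height(11) = 1 + max(0, 4) = 5
Height = 5


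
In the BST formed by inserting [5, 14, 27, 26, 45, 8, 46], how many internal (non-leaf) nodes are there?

Tree built from: [5, 14, 27, 26, 45, 8, 46]
Tree (level-order array): [5, None, 14, 8, 27, None, None, 26, 45, None, None, None, 46]
Rule: An internal node has at least one child.
Per-node child counts:
  node 5: 1 child(ren)
  node 14: 2 child(ren)
  node 8: 0 child(ren)
  node 27: 2 child(ren)
  node 26: 0 child(ren)
  node 45: 1 child(ren)
  node 46: 0 child(ren)
Matching nodes: [5, 14, 27, 45]
Count of internal (non-leaf) nodes: 4


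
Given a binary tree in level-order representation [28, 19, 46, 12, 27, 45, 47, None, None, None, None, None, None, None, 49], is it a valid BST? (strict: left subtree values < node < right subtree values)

Level-order array: [28, 19, 46, 12, 27, 45, 47, None, None, None, None, None, None, None, 49]
Validate using subtree bounds (lo, hi): at each node, require lo < value < hi,
then recurse left with hi=value and right with lo=value.
Preorder trace (stopping at first violation):
  at node 28 with bounds (-inf, +inf): OK
  at node 19 with bounds (-inf, 28): OK
  at node 12 with bounds (-inf, 19): OK
  at node 27 with bounds (19, 28): OK
  at node 46 with bounds (28, +inf): OK
  at node 45 with bounds (28, 46): OK
  at node 47 with bounds (46, +inf): OK
  at node 49 with bounds (47, +inf): OK
No violation found at any node.
Result: Valid BST


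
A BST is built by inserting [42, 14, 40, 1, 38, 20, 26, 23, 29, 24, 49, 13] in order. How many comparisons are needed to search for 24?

Search path for 24: 42 -> 14 -> 40 -> 38 -> 20 -> 26 -> 23 -> 24
Found: True
Comparisons: 8


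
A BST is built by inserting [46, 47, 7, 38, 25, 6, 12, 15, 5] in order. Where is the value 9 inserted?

Starting tree (level order): [46, 7, 47, 6, 38, None, None, 5, None, 25, None, None, None, 12, None, None, 15]
Insertion path: 46 -> 7 -> 38 -> 25 -> 12
Result: insert 9 as left child of 12
Final tree (level order): [46, 7, 47, 6, 38, None, None, 5, None, 25, None, None, None, 12, None, 9, 15]


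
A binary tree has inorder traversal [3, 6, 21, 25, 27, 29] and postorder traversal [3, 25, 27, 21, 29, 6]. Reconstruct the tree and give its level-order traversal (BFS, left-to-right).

Inorder:   [3, 6, 21, 25, 27, 29]
Postorder: [3, 25, 27, 21, 29, 6]
Algorithm: postorder visits root last, so walk postorder right-to-left;
each value is the root of the current inorder slice — split it at that
value, recurse on the right subtree first, then the left.
Recursive splits:
  root=6; inorder splits into left=[3], right=[21, 25, 27, 29]
  root=29; inorder splits into left=[21, 25, 27], right=[]
  root=21; inorder splits into left=[], right=[25, 27]
  root=27; inorder splits into left=[25], right=[]
  root=25; inorder splits into left=[], right=[]
  root=3; inorder splits into left=[], right=[]
Reconstructed level-order: [6, 3, 29, 21, 27, 25]


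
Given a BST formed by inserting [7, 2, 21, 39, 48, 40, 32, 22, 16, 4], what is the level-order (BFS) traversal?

Tree insertion order: [7, 2, 21, 39, 48, 40, 32, 22, 16, 4]
Tree (level-order array): [7, 2, 21, None, 4, 16, 39, None, None, None, None, 32, 48, 22, None, 40]
BFS from the root, enqueuing left then right child of each popped node:
  queue [7] -> pop 7, enqueue [2, 21], visited so far: [7]
  queue [2, 21] -> pop 2, enqueue [4], visited so far: [7, 2]
  queue [21, 4] -> pop 21, enqueue [16, 39], visited so far: [7, 2, 21]
  queue [4, 16, 39] -> pop 4, enqueue [none], visited so far: [7, 2, 21, 4]
  queue [16, 39] -> pop 16, enqueue [none], visited so far: [7, 2, 21, 4, 16]
  queue [39] -> pop 39, enqueue [32, 48], visited so far: [7, 2, 21, 4, 16, 39]
  queue [32, 48] -> pop 32, enqueue [22], visited so far: [7, 2, 21, 4, 16, 39, 32]
  queue [48, 22] -> pop 48, enqueue [40], visited so far: [7, 2, 21, 4, 16, 39, 32, 48]
  queue [22, 40] -> pop 22, enqueue [none], visited so far: [7, 2, 21, 4, 16, 39, 32, 48, 22]
  queue [40] -> pop 40, enqueue [none], visited so far: [7, 2, 21, 4, 16, 39, 32, 48, 22, 40]
Result: [7, 2, 21, 4, 16, 39, 32, 48, 22, 40]


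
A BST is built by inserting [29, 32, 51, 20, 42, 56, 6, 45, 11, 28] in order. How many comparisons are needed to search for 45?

Search path for 45: 29 -> 32 -> 51 -> 42 -> 45
Found: True
Comparisons: 5


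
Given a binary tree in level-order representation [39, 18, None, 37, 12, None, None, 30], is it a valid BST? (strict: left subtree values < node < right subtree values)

Level-order array: [39, 18, None, 37, 12, None, None, 30]
Validate using subtree bounds (lo, hi): at each node, require lo < value < hi,
then recurse left with hi=value and right with lo=value.
Preorder trace (stopping at first violation):
  at node 39 with bounds (-inf, +inf): OK
  at node 18 with bounds (-inf, 39): OK
  at node 37 with bounds (-inf, 18): VIOLATION
Node 37 violates its bound: not (-inf < 37 < 18).
Result: Not a valid BST


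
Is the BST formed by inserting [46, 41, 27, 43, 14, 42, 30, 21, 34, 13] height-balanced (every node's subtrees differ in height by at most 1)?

Tree (level-order array): [46, 41, None, 27, 43, 14, 30, 42, None, 13, 21, None, 34]
Definition: a tree is height-balanced if, at every node, |h(left) - h(right)| <= 1 (empty subtree has height -1).
Bottom-up per-node check:
  node 13: h_left=-1, h_right=-1, diff=0 [OK], height=0
  node 21: h_left=-1, h_right=-1, diff=0 [OK], height=0
  node 14: h_left=0, h_right=0, diff=0 [OK], height=1
  node 34: h_left=-1, h_right=-1, diff=0 [OK], height=0
  node 30: h_left=-1, h_right=0, diff=1 [OK], height=1
  node 27: h_left=1, h_right=1, diff=0 [OK], height=2
  node 42: h_left=-1, h_right=-1, diff=0 [OK], height=0
  node 43: h_left=0, h_right=-1, diff=1 [OK], height=1
  node 41: h_left=2, h_right=1, diff=1 [OK], height=3
  node 46: h_left=3, h_right=-1, diff=4 [FAIL (|3--1|=4 > 1)], height=4
Node 46 violates the condition: |3 - -1| = 4 > 1.
Result: Not balanced


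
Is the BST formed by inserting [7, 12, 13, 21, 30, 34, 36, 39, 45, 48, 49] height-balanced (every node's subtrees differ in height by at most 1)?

Tree (level-order array): [7, None, 12, None, 13, None, 21, None, 30, None, 34, None, 36, None, 39, None, 45, None, 48, None, 49]
Definition: a tree is height-balanced if, at every node, |h(left) - h(right)| <= 1 (empty subtree has height -1).
Bottom-up per-node check:
  node 49: h_left=-1, h_right=-1, diff=0 [OK], height=0
  node 48: h_left=-1, h_right=0, diff=1 [OK], height=1
  node 45: h_left=-1, h_right=1, diff=2 [FAIL (|-1-1|=2 > 1)], height=2
  node 39: h_left=-1, h_right=2, diff=3 [FAIL (|-1-2|=3 > 1)], height=3
  node 36: h_left=-1, h_right=3, diff=4 [FAIL (|-1-3|=4 > 1)], height=4
  node 34: h_left=-1, h_right=4, diff=5 [FAIL (|-1-4|=5 > 1)], height=5
  node 30: h_left=-1, h_right=5, diff=6 [FAIL (|-1-5|=6 > 1)], height=6
  node 21: h_left=-1, h_right=6, diff=7 [FAIL (|-1-6|=7 > 1)], height=7
  node 13: h_left=-1, h_right=7, diff=8 [FAIL (|-1-7|=8 > 1)], height=8
  node 12: h_left=-1, h_right=8, diff=9 [FAIL (|-1-8|=9 > 1)], height=9
  node 7: h_left=-1, h_right=9, diff=10 [FAIL (|-1-9|=10 > 1)], height=10
Node 45 violates the condition: |-1 - 1| = 2 > 1.
Result: Not balanced


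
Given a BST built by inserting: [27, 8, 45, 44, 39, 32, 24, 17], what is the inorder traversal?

Tree insertion order: [27, 8, 45, 44, 39, 32, 24, 17]
Tree (level-order array): [27, 8, 45, None, 24, 44, None, 17, None, 39, None, None, None, 32]
Inorder traversal: [8, 17, 24, 27, 32, 39, 44, 45]


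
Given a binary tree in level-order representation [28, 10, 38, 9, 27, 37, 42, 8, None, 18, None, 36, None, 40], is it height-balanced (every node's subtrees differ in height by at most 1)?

Tree (level-order array): [28, 10, 38, 9, 27, 37, 42, 8, None, 18, None, 36, None, 40]
Definition: a tree is height-balanced if, at every node, |h(left) - h(right)| <= 1 (empty subtree has height -1).
Bottom-up per-node check:
  node 8: h_left=-1, h_right=-1, diff=0 [OK], height=0
  node 9: h_left=0, h_right=-1, diff=1 [OK], height=1
  node 18: h_left=-1, h_right=-1, diff=0 [OK], height=0
  node 27: h_left=0, h_right=-1, diff=1 [OK], height=1
  node 10: h_left=1, h_right=1, diff=0 [OK], height=2
  node 36: h_left=-1, h_right=-1, diff=0 [OK], height=0
  node 37: h_left=0, h_right=-1, diff=1 [OK], height=1
  node 40: h_left=-1, h_right=-1, diff=0 [OK], height=0
  node 42: h_left=0, h_right=-1, diff=1 [OK], height=1
  node 38: h_left=1, h_right=1, diff=0 [OK], height=2
  node 28: h_left=2, h_right=2, diff=0 [OK], height=3
All nodes satisfy the balance condition.
Result: Balanced


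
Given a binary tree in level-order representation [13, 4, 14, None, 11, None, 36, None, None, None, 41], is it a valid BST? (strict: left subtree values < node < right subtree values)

Level-order array: [13, 4, 14, None, 11, None, 36, None, None, None, 41]
Validate using subtree bounds (lo, hi): at each node, require lo < value < hi,
then recurse left with hi=value and right with lo=value.
Preorder trace (stopping at first violation):
  at node 13 with bounds (-inf, +inf): OK
  at node 4 with bounds (-inf, 13): OK
  at node 11 with bounds (4, 13): OK
  at node 14 with bounds (13, +inf): OK
  at node 36 with bounds (14, +inf): OK
  at node 41 with bounds (36, +inf): OK
No violation found at any node.
Result: Valid BST


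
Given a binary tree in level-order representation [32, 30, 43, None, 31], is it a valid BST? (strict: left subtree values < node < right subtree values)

Level-order array: [32, 30, 43, None, 31]
Validate using subtree bounds (lo, hi): at each node, require lo < value < hi,
then recurse left with hi=value and right with lo=value.
Preorder trace (stopping at first violation):
  at node 32 with bounds (-inf, +inf): OK
  at node 30 with bounds (-inf, 32): OK
  at node 31 with bounds (30, 32): OK
  at node 43 with bounds (32, +inf): OK
No violation found at any node.
Result: Valid BST


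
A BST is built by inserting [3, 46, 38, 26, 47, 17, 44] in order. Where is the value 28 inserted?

Starting tree (level order): [3, None, 46, 38, 47, 26, 44, None, None, 17]
Insertion path: 3 -> 46 -> 38 -> 26
Result: insert 28 as right child of 26
Final tree (level order): [3, None, 46, 38, 47, 26, 44, None, None, 17, 28]


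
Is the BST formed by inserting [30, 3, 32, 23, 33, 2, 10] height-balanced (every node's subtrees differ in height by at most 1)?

Tree (level-order array): [30, 3, 32, 2, 23, None, 33, None, None, 10]
Definition: a tree is height-balanced if, at every node, |h(left) - h(right)| <= 1 (empty subtree has height -1).
Bottom-up per-node check:
  node 2: h_left=-1, h_right=-1, diff=0 [OK], height=0
  node 10: h_left=-1, h_right=-1, diff=0 [OK], height=0
  node 23: h_left=0, h_right=-1, diff=1 [OK], height=1
  node 3: h_left=0, h_right=1, diff=1 [OK], height=2
  node 33: h_left=-1, h_right=-1, diff=0 [OK], height=0
  node 32: h_left=-1, h_right=0, diff=1 [OK], height=1
  node 30: h_left=2, h_right=1, diff=1 [OK], height=3
All nodes satisfy the balance condition.
Result: Balanced


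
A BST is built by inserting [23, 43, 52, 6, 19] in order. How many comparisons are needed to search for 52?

Search path for 52: 23 -> 43 -> 52
Found: True
Comparisons: 3


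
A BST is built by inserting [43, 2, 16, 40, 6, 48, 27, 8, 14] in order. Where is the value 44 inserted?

Starting tree (level order): [43, 2, 48, None, 16, None, None, 6, 40, None, 8, 27, None, None, 14]
Insertion path: 43 -> 48
Result: insert 44 as left child of 48
Final tree (level order): [43, 2, 48, None, 16, 44, None, 6, 40, None, None, None, 8, 27, None, None, 14]


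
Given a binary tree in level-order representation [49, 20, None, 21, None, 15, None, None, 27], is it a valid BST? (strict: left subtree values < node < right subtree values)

Level-order array: [49, 20, None, 21, None, 15, None, None, 27]
Validate using subtree bounds (lo, hi): at each node, require lo < value < hi,
then recurse left with hi=value and right with lo=value.
Preorder trace (stopping at first violation):
  at node 49 with bounds (-inf, +inf): OK
  at node 20 with bounds (-inf, 49): OK
  at node 21 with bounds (-inf, 20): VIOLATION
Node 21 violates its bound: not (-inf < 21 < 20).
Result: Not a valid BST


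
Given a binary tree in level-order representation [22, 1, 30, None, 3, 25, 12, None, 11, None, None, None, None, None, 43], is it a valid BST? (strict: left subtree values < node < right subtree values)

Level-order array: [22, 1, 30, None, 3, 25, 12, None, 11, None, None, None, None, None, 43]
Validate using subtree bounds (lo, hi): at each node, require lo < value < hi,
then recurse left with hi=value and right with lo=value.
Preorder trace (stopping at first violation):
  at node 22 with bounds (-inf, +inf): OK
  at node 1 with bounds (-inf, 22): OK
  at node 3 with bounds (1, 22): OK
  at node 11 with bounds (3, 22): OK
  at node 43 with bounds (11, 22): VIOLATION
Node 43 violates its bound: not (11 < 43 < 22).
Result: Not a valid BST


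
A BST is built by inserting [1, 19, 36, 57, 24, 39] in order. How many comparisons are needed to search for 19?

Search path for 19: 1 -> 19
Found: True
Comparisons: 2


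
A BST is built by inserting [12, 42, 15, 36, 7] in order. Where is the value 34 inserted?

Starting tree (level order): [12, 7, 42, None, None, 15, None, None, 36]
Insertion path: 12 -> 42 -> 15 -> 36
Result: insert 34 as left child of 36
Final tree (level order): [12, 7, 42, None, None, 15, None, None, 36, 34]


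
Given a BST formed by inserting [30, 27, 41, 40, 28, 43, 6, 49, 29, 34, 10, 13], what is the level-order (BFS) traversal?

Tree insertion order: [30, 27, 41, 40, 28, 43, 6, 49, 29, 34, 10, 13]
Tree (level-order array): [30, 27, 41, 6, 28, 40, 43, None, 10, None, 29, 34, None, None, 49, None, 13]
BFS from the root, enqueuing left then right child of each popped node:
  queue [30] -> pop 30, enqueue [27, 41], visited so far: [30]
  queue [27, 41] -> pop 27, enqueue [6, 28], visited so far: [30, 27]
  queue [41, 6, 28] -> pop 41, enqueue [40, 43], visited so far: [30, 27, 41]
  queue [6, 28, 40, 43] -> pop 6, enqueue [10], visited so far: [30, 27, 41, 6]
  queue [28, 40, 43, 10] -> pop 28, enqueue [29], visited so far: [30, 27, 41, 6, 28]
  queue [40, 43, 10, 29] -> pop 40, enqueue [34], visited so far: [30, 27, 41, 6, 28, 40]
  queue [43, 10, 29, 34] -> pop 43, enqueue [49], visited so far: [30, 27, 41, 6, 28, 40, 43]
  queue [10, 29, 34, 49] -> pop 10, enqueue [13], visited so far: [30, 27, 41, 6, 28, 40, 43, 10]
  queue [29, 34, 49, 13] -> pop 29, enqueue [none], visited so far: [30, 27, 41, 6, 28, 40, 43, 10, 29]
  queue [34, 49, 13] -> pop 34, enqueue [none], visited so far: [30, 27, 41, 6, 28, 40, 43, 10, 29, 34]
  queue [49, 13] -> pop 49, enqueue [none], visited so far: [30, 27, 41, 6, 28, 40, 43, 10, 29, 34, 49]
  queue [13] -> pop 13, enqueue [none], visited so far: [30, 27, 41, 6, 28, 40, 43, 10, 29, 34, 49, 13]
Result: [30, 27, 41, 6, 28, 40, 43, 10, 29, 34, 49, 13]


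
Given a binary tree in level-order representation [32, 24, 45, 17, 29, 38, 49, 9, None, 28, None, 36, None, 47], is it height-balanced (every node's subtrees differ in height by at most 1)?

Tree (level-order array): [32, 24, 45, 17, 29, 38, 49, 9, None, 28, None, 36, None, 47]
Definition: a tree is height-balanced if, at every node, |h(left) - h(right)| <= 1 (empty subtree has height -1).
Bottom-up per-node check:
  node 9: h_left=-1, h_right=-1, diff=0 [OK], height=0
  node 17: h_left=0, h_right=-1, diff=1 [OK], height=1
  node 28: h_left=-1, h_right=-1, diff=0 [OK], height=0
  node 29: h_left=0, h_right=-1, diff=1 [OK], height=1
  node 24: h_left=1, h_right=1, diff=0 [OK], height=2
  node 36: h_left=-1, h_right=-1, diff=0 [OK], height=0
  node 38: h_left=0, h_right=-1, diff=1 [OK], height=1
  node 47: h_left=-1, h_right=-1, diff=0 [OK], height=0
  node 49: h_left=0, h_right=-1, diff=1 [OK], height=1
  node 45: h_left=1, h_right=1, diff=0 [OK], height=2
  node 32: h_left=2, h_right=2, diff=0 [OK], height=3
All nodes satisfy the balance condition.
Result: Balanced


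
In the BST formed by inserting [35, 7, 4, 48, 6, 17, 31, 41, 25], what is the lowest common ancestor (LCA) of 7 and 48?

Tree insertion order: [35, 7, 4, 48, 6, 17, 31, 41, 25]
Tree (level-order array): [35, 7, 48, 4, 17, 41, None, None, 6, None, 31, None, None, None, None, 25]
In a BST, the LCA of p=7, q=48 is the first node v on the
root-to-leaf path with p <= v <= q (go left if both < v, right if both > v).
Walk from root:
  at 35: 7 <= 35 <= 48, this is the LCA
LCA = 35


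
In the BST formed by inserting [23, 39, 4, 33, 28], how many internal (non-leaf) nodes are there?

Tree built from: [23, 39, 4, 33, 28]
Tree (level-order array): [23, 4, 39, None, None, 33, None, 28]
Rule: An internal node has at least one child.
Per-node child counts:
  node 23: 2 child(ren)
  node 4: 0 child(ren)
  node 39: 1 child(ren)
  node 33: 1 child(ren)
  node 28: 0 child(ren)
Matching nodes: [23, 39, 33]
Count of internal (non-leaf) nodes: 3


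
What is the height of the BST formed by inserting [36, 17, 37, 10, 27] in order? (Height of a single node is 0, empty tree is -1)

Insertion order: [36, 17, 37, 10, 27]
Tree (level-order array): [36, 17, 37, 10, 27]
Compute height bottom-up (empty subtree = -1):
  height(10) = 1 + max(-1, -1) = 0
  height(27) = 1 + max(-1, -1) = 0
  height(17) = 1 + max(0, 0) = 1
  height(37) = 1 + max(-1, -1) = 0
  height(36) = 1 + max(1, 0) = 2
Height = 2


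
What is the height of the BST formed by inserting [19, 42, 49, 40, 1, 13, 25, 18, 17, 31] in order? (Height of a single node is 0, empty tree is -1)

Insertion order: [19, 42, 49, 40, 1, 13, 25, 18, 17, 31]
Tree (level-order array): [19, 1, 42, None, 13, 40, 49, None, 18, 25, None, None, None, 17, None, None, 31]
Compute height bottom-up (empty subtree = -1):
  height(17) = 1 + max(-1, -1) = 0
  height(18) = 1 + max(0, -1) = 1
  height(13) = 1 + max(-1, 1) = 2
  height(1) = 1 + max(-1, 2) = 3
  height(31) = 1 + max(-1, -1) = 0
  height(25) = 1 + max(-1, 0) = 1
  height(40) = 1 + max(1, -1) = 2
  height(49) = 1 + max(-1, -1) = 0
  height(42) = 1 + max(2, 0) = 3
  height(19) = 1 + max(3, 3) = 4
Height = 4


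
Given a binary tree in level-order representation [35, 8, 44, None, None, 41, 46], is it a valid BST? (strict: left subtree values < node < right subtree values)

Level-order array: [35, 8, 44, None, None, 41, 46]
Validate using subtree bounds (lo, hi): at each node, require lo < value < hi,
then recurse left with hi=value and right with lo=value.
Preorder trace (stopping at first violation):
  at node 35 with bounds (-inf, +inf): OK
  at node 8 with bounds (-inf, 35): OK
  at node 44 with bounds (35, +inf): OK
  at node 41 with bounds (35, 44): OK
  at node 46 with bounds (44, +inf): OK
No violation found at any node.
Result: Valid BST


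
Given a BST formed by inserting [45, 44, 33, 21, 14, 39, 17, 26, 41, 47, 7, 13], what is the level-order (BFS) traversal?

Tree insertion order: [45, 44, 33, 21, 14, 39, 17, 26, 41, 47, 7, 13]
Tree (level-order array): [45, 44, 47, 33, None, None, None, 21, 39, 14, 26, None, 41, 7, 17, None, None, None, None, None, 13]
BFS from the root, enqueuing left then right child of each popped node:
  queue [45] -> pop 45, enqueue [44, 47], visited so far: [45]
  queue [44, 47] -> pop 44, enqueue [33], visited so far: [45, 44]
  queue [47, 33] -> pop 47, enqueue [none], visited so far: [45, 44, 47]
  queue [33] -> pop 33, enqueue [21, 39], visited so far: [45, 44, 47, 33]
  queue [21, 39] -> pop 21, enqueue [14, 26], visited so far: [45, 44, 47, 33, 21]
  queue [39, 14, 26] -> pop 39, enqueue [41], visited so far: [45, 44, 47, 33, 21, 39]
  queue [14, 26, 41] -> pop 14, enqueue [7, 17], visited so far: [45, 44, 47, 33, 21, 39, 14]
  queue [26, 41, 7, 17] -> pop 26, enqueue [none], visited so far: [45, 44, 47, 33, 21, 39, 14, 26]
  queue [41, 7, 17] -> pop 41, enqueue [none], visited so far: [45, 44, 47, 33, 21, 39, 14, 26, 41]
  queue [7, 17] -> pop 7, enqueue [13], visited so far: [45, 44, 47, 33, 21, 39, 14, 26, 41, 7]
  queue [17, 13] -> pop 17, enqueue [none], visited so far: [45, 44, 47, 33, 21, 39, 14, 26, 41, 7, 17]
  queue [13] -> pop 13, enqueue [none], visited so far: [45, 44, 47, 33, 21, 39, 14, 26, 41, 7, 17, 13]
Result: [45, 44, 47, 33, 21, 39, 14, 26, 41, 7, 17, 13]
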